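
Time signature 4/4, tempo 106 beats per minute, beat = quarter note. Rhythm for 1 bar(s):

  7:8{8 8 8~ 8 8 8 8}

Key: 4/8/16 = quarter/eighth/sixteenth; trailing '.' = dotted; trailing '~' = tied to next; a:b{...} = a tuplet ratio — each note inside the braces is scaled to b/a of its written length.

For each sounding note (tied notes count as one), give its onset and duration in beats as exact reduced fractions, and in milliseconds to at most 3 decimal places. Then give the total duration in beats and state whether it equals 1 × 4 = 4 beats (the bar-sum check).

1) 0.0ms=0b +323.45ms=4/7b
2) 323.45ms=4/7b +323.45ms=4/7b
3) 646.9ms=8/7b +646.9ms=8/7b
4) 1293.801ms=16/7b +323.45ms=4/7b
5) 1617.251ms=20/7b +323.45ms=4/7b
6) 1940.701ms=24/7b +323.45ms=4/7b
Σ=4b of 4 (106bpm 4/4) — PASS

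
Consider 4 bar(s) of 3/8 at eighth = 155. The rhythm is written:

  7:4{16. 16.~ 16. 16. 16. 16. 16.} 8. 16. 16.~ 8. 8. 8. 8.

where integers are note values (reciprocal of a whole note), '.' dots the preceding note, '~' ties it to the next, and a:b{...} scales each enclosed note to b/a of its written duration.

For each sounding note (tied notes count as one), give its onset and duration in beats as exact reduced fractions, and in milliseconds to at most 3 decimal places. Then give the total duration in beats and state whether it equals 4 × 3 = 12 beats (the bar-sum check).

1) 0.0ms=0b +165.899ms=3/7b
2) 165.899ms=3/7b +331.797ms=6/7b
3) 497.696ms=9/7b +165.899ms=3/7b
4) 663.594ms=12/7b +165.899ms=3/7b
5) 829.493ms=15/7b +165.899ms=3/7b
6) 995.392ms=18/7b +165.899ms=3/7b
7) 1161.29ms=3b +580.645ms=3/2b
8) 1741.935ms=9/2b +290.323ms=3/4b
9) 2032.258ms=21/4b +870.968ms=9/4b
10) 2903.226ms=15/2b +580.645ms=3/2b
11) 3483.871ms=9b +580.645ms=3/2b
12) 4064.516ms=21/2b +580.645ms=3/2b
Σ=12b of 12 (155bpm 3/8) — PASS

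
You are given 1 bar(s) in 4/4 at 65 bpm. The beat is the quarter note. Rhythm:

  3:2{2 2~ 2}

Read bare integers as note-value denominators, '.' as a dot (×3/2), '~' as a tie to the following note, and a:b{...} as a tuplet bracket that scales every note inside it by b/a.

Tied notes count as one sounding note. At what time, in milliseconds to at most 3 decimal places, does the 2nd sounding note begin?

note 2 onset = 4/3b = 1230.769ms

1. 0.0ms @ 0 + 1230.769ms (4/3)
2. 1230.769ms @ 4/3 + 2461.538ms (8/3)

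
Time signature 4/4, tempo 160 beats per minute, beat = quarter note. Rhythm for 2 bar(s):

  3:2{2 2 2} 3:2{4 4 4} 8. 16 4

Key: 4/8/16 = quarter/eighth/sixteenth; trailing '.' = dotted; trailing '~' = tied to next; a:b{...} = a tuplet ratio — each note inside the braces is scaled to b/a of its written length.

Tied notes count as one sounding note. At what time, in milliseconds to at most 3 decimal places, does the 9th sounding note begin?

note 9 onset = 7b = 2625.0ms

1. 0.0ms @ 0 + 500.0ms (4/3)
2. 500.0ms @ 4/3 + 500.0ms (4/3)
3. 1000.0ms @ 8/3 + 500.0ms (4/3)
4. 1500.0ms @ 4 + 250.0ms (2/3)
5. 1750.0ms @ 14/3 + 250.0ms (2/3)
6. 2000.0ms @ 16/3 + 250.0ms (2/3)
7. 2250.0ms @ 6 + 281.25ms (3/4)
8. 2531.25ms @ 27/4 + 93.75ms (1/4)
9. 2625.0ms @ 7 + 375.0ms (1)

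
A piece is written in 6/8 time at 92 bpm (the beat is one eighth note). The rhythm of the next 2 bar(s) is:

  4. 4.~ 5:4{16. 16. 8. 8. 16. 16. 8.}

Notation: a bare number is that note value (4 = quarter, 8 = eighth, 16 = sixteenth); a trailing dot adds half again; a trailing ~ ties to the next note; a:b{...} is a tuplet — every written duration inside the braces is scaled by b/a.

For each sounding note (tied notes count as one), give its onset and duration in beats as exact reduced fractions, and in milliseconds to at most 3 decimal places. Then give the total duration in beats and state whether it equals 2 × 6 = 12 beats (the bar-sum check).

1) 0.0ms=0b +1956.522ms=3b
2) 1956.522ms=3b +2347.826ms=18/5b
3) 4304.348ms=33/5b +391.304ms=3/5b
4) 4695.652ms=36/5b +782.609ms=6/5b
5) 5478.261ms=42/5b +782.609ms=6/5b
6) 6260.87ms=48/5b +391.304ms=3/5b
7) 6652.174ms=51/5b +391.304ms=3/5b
8) 7043.478ms=54/5b +782.609ms=6/5b
Σ=12b of 12 (92bpm 6/8) — PASS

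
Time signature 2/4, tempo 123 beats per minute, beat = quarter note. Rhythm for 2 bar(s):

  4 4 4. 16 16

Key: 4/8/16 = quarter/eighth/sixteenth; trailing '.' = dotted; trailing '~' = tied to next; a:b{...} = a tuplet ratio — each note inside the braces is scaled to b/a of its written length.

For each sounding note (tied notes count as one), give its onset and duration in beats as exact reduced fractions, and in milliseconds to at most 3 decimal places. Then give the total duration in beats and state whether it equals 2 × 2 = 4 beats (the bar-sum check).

1) 0.0ms=0b +487.805ms=1b
2) 487.805ms=1b +487.805ms=1b
3) 975.61ms=2b +731.707ms=3/2b
4) 1707.317ms=7/2b +121.951ms=1/4b
5) 1829.268ms=15/4b +121.951ms=1/4b
Σ=4b of 4 (123bpm 2/4) — PASS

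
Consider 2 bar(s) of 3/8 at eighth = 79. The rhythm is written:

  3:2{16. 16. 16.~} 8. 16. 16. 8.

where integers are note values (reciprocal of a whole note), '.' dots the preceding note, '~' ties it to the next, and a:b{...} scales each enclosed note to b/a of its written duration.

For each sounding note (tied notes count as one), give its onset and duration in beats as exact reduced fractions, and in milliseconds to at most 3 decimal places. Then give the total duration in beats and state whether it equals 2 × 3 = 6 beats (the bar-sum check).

1) 0.0ms=0b +379.747ms=1/2b
2) 379.747ms=1/2b +379.747ms=1/2b
3) 759.494ms=1b +1518.987ms=2b
4) 2278.481ms=3b +569.62ms=3/4b
5) 2848.101ms=15/4b +569.62ms=3/4b
6) 3417.722ms=9/2b +1139.241ms=3/2b
Σ=6b of 6 (79bpm 3/8) — PASS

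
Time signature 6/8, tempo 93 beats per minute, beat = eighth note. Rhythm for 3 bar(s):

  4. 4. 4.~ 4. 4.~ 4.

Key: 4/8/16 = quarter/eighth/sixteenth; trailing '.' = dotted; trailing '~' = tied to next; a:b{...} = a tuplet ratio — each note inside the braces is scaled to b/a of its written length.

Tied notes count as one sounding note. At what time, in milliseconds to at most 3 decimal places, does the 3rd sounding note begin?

1. 0.0ms @ 0 + 1935.484ms (3)
2. 1935.484ms @ 3 + 1935.484ms (3)
3. 3870.968ms @ 6 + 3870.968ms (6)
4. 7741.935ms @ 12 + 3870.968ms (6)

note 3 onset = 6b = 3870.968ms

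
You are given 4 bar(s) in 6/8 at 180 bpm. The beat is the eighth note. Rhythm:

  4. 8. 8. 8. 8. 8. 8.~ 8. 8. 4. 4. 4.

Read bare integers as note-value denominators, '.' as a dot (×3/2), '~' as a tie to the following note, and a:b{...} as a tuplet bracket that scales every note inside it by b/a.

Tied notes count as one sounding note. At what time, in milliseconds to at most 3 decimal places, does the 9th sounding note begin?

1. 0.0ms @ 0 + 1000.0ms (3)
2. 1000.0ms @ 3 + 500.0ms (3/2)
3. 1500.0ms @ 9/2 + 500.0ms (3/2)
4. 2000.0ms @ 6 + 500.0ms (3/2)
5. 2500.0ms @ 15/2 + 500.0ms (3/2)
6. 3000.0ms @ 9 + 500.0ms (3/2)
7. 3500.0ms @ 21/2 + 1000.0ms (3)
8. 4500.0ms @ 27/2 + 500.0ms (3/2)
9. 5000.0ms @ 15 + 1000.0ms (3)
10. 6000.0ms @ 18 + 1000.0ms (3)
11. 7000.0ms @ 21 + 1000.0ms (3)

note 9 onset = 15b = 5000.0ms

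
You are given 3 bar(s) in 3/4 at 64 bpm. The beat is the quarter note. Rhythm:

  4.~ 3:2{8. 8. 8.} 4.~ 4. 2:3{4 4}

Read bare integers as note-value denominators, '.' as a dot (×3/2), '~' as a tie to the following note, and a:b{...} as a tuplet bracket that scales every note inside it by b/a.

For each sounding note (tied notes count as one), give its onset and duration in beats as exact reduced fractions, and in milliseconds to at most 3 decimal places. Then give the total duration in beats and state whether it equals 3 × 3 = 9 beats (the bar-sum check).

1) 0.0ms=0b +1875.0ms=2b
2) 1875.0ms=2b +468.75ms=1/2b
3) 2343.75ms=5/2b +468.75ms=1/2b
4) 2812.5ms=3b +2812.5ms=3b
5) 5625.0ms=6b +1406.25ms=3/2b
6) 7031.25ms=15/2b +1406.25ms=3/2b
Σ=9b of 9 (64bpm 3/4) — PASS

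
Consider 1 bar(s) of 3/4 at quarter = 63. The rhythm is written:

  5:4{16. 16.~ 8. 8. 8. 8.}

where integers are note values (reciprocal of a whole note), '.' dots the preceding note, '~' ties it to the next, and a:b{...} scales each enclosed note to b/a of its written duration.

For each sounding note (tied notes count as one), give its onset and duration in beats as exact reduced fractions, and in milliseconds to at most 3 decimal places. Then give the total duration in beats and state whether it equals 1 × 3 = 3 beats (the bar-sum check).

1) 0.0ms=0b +285.714ms=3/10b
2) 285.714ms=3/10b +857.143ms=9/10b
3) 1142.857ms=6/5b +571.429ms=3/5b
4) 1714.286ms=9/5b +571.429ms=3/5b
5) 2285.714ms=12/5b +571.429ms=3/5b
Σ=3b of 3 (63bpm 3/4) — PASS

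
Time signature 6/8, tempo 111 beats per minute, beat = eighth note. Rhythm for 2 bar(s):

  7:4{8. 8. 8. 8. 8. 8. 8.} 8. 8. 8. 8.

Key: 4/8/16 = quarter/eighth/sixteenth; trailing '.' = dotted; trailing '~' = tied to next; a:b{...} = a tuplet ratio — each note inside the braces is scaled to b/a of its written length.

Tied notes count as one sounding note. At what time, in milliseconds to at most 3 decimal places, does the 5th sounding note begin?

note 5 onset = 24/7b = 1853.282ms

1. 0.0ms @ 0 + 463.32ms (6/7)
2. 463.32ms @ 6/7 + 463.32ms (6/7)
3. 926.641ms @ 12/7 + 463.32ms (6/7)
4. 1389.961ms @ 18/7 + 463.32ms (6/7)
5. 1853.282ms @ 24/7 + 463.32ms (6/7)
6. 2316.602ms @ 30/7 + 463.32ms (6/7)
7. 2779.923ms @ 36/7 + 463.32ms (6/7)
8. 3243.243ms @ 6 + 810.811ms (3/2)
9. 4054.054ms @ 15/2 + 810.811ms (3/2)
10. 4864.865ms @ 9 + 810.811ms (3/2)
11. 5675.676ms @ 21/2 + 810.811ms (3/2)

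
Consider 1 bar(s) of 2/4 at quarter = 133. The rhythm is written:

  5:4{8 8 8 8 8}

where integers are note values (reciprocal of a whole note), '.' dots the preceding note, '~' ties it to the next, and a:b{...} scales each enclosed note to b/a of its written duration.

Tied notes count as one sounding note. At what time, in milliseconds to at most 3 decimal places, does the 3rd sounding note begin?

1. 0.0ms @ 0 + 180.451ms (2/5)
2. 180.451ms @ 2/5 + 180.451ms (2/5)
3. 360.902ms @ 4/5 + 180.451ms (2/5)
4. 541.353ms @ 6/5 + 180.451ms (2/5)
5. 721.805ms @ 8/5 + 180.451ms (2/5)

note 3 onset = 4/5b = 360.902ms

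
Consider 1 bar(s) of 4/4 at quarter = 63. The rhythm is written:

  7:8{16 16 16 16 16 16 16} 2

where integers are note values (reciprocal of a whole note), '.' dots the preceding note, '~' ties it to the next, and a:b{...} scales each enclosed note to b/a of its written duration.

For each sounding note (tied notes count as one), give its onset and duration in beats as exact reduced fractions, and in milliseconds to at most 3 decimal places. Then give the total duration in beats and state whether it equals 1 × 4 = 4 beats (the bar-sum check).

1) 0.0ms=0b +272.109ms=2/7b
2) 272.109ms=2/7b +272.109ms=2/7b
3) 544.218ms=4/7b +272.109ms=2/7b
4) 816.327ms=6/7b +272.109ms=2/7b
5) 1088.435ms=8/7b +272.109ms=2/7b
6) 1360.544ms=10/7b +272.109ms=2/7b
7) 1632.653ms=12/7b +272.109ms=2/7b
8) 1904.762ms=2b +1904.762ms=2b
Σ=4b of 4 (63bpm 4/4) — PASS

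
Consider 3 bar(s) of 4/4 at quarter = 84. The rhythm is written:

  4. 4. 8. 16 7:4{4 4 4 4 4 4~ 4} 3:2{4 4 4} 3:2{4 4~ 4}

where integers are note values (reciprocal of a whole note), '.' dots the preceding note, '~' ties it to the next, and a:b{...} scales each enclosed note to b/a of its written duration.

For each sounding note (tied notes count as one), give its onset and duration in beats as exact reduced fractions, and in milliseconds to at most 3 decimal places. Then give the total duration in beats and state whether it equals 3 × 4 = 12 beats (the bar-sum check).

1) 0.0ms=0b +1071.429ms=3/2b
2) 1071.429ms=3/2b +1071.429ms=3/2b
3) 2142.857ms=3b +535.714ms=3/4b
4) 2678.571ms=15/4b +178.571ms=1/4b
5) 2857.143ms=4b +408.163ms=4/7b
6) 3265.306ms=32/7b +408.163ms=4/7b
7) 3673.469ms=36/7b +408.163ms=4/7b
8) 4081.633ms=40/7b +408.163ms=4/7b
9) 4489.796ms=44/7b +408.163ms=4/7b
10) 4897.959ms=48/7b +816.327ms=8/7b
11) 5714.286ms=8b +476.19ms=2/3b
12) 6190.476ms=26/3b +476.19ms=2/3b
13) 6666.667ms=28/3b +476.19ms=2/3b
14) 7142.857ms=10b +476.19ms=2/3b
15) 7619.048ms=32/3b +952.381ms=4/3b
Σ=12b of 12 (84bpm 4/4) — PASS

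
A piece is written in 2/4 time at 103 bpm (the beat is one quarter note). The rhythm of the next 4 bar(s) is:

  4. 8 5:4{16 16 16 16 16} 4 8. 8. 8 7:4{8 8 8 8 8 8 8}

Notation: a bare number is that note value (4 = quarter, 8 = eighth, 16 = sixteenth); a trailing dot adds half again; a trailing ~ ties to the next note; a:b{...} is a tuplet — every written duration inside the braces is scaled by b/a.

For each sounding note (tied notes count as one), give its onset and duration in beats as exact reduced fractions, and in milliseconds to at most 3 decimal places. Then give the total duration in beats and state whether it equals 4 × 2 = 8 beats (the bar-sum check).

1) 0.0ms=0b +873.786ms=3/2b
2) 873.786ms=3/2b +291.262ms=1/2b
3) 1165.049ms=2b +116.505ms=1/5b
4) 1281.553ms=11/5b +116.505ms=1/5b
5) 1398.058ms=12/5b +116.505ms=1/5b
6) 1514.563ms=13/5b +116.505ms=1/5b
7) 1631.068ms=14/5b +116.505ms=1/5b
8) 1747.573ms=3b +582.524ms=1b
9) 2330.097ms=4b +436.893ms=3/4b
10) 2766.99ms=19/4b +436.893ms=3/4b
11) 3203.883ms=11/2b +291.262ms=1/2b
12) 3495.146ms=6b +166.436ms=2/7b
13) 3661.581ms=44/7b +166.436ms=2/7b
14) 3828.017ms=46/7b +166.436ms=2/7b
15) 3994.452ms=48/7b +166.436ms=2/7b
16) 4160.888ms=50/7b +166.436ms=2/7b
17) 4327.323ms=52/7b +166.436ms=2/7b
18) 4493.759ms=54/7b +166.436ms=2/7b
Σ=8b of 8 (103bpm 2/4) — PASS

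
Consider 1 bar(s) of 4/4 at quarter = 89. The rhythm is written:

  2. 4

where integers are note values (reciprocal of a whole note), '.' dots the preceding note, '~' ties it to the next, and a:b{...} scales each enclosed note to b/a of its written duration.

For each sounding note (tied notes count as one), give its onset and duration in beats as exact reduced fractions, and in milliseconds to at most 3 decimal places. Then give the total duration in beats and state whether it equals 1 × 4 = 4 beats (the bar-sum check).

1) 0.0ms=0b +2022.472ms=3b
2) 2022.472ms=3b +674.157ms=1b
Σ=4b of 4 (89bpm 4/4) — PASS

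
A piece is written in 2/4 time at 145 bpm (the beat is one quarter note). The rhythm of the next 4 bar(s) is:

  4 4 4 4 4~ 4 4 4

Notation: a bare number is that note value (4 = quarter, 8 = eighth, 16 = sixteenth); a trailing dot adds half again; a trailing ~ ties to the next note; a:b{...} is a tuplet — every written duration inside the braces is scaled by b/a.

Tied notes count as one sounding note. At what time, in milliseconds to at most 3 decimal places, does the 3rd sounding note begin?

1. 0.0ms @ 0 + 413.793ms (1)
2. 413.793ms @ 1 + 413.793ms (1)
3. 827.586ms @ 2 + 413.793ms (1)
4. 1241.379ms @ 3 + 413.793ms (1)
5. 1655.172ms @ 4 + 827.586ms (2)
6. 2482.759ms @ 6 + 413.793ms (1)
7. 2896.552ms @ 7 + 413.793ms (1)

note 3 onset = 2b = 827.586ms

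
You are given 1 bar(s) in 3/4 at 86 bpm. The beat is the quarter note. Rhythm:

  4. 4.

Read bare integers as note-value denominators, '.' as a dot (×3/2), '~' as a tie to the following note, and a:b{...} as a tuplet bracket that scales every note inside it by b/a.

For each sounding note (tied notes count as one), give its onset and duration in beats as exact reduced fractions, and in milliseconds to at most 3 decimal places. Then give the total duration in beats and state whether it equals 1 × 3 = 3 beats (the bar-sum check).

1) 0.0ms=0b +1046.512ms=3/2b
2) 1046.512ms=3/2b +1046.512ms=3/2b
Σ=3b of 3 (86bpm 3/4) — PASS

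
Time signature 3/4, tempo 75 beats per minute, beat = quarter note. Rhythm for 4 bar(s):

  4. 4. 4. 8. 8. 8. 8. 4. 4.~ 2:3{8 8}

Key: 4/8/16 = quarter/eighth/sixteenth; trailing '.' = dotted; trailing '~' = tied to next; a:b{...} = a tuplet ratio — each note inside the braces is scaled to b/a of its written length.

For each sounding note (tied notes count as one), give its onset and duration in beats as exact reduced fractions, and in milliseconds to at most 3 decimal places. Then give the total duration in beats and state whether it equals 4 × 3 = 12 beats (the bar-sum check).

1) 0.0ms=0b +1200.0ms=3/2b
2) 1200.0ms=3/2b +1200.0ms=3/2b
3) 2400.0ms=3b +1200.0ms=3/2b
4) 3600.0ms=9/2b +600.0ms=3/4b
5) 4200.0ms=21/4b +600.0ms=3/4b
6) 4800.0ms=6b +600.0ms=3/4b
7) 5400.0ms=27/4b +600.0ms=3/4b
8) 6000.0ms=15/2b +1200.0ms=3/2b
9) 7200.0ms=9b +1800.0ms=9/4b
10) 9000.0ms=45/4b +600.0ms=3/4b
Σ=12b of 12 (75bpm 3/4) — PASS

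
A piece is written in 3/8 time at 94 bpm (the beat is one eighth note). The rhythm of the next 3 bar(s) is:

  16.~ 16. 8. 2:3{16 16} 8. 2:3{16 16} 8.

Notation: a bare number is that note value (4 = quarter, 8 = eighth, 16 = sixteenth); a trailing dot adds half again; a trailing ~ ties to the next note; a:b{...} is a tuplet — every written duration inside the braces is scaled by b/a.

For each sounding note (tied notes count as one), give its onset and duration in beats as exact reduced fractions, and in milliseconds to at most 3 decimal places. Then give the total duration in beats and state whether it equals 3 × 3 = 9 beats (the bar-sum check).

1) 0.0ms=0b +957.447ms=3/2b
2) 957.447ms=3/2b +957.447ms=3/2b
3) 1914.894ms=3b +478.723ms=3/4b
4) 2393.617ms=15/4b +478.723ms=3/4b
5) 2872.34ms=9/2b +957.447ms=3/2b
6) 3829.787ms=6b +478.723ms=3/4b
7) 4308.511ms=27/4b +478.723ms=3/4b
8) 4787.234ms=15/2b +957.447ms=3/2b
Σ=9b of 9 (94bpm 3/8) — PASS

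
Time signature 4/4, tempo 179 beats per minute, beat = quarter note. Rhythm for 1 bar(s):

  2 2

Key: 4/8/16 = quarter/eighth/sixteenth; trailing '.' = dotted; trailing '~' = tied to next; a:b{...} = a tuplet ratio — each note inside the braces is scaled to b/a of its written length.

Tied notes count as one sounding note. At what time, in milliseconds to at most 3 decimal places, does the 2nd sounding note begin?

note 2 onset = 2b = 670.391ms

1. 0.0ms @ 0 + 670.391ms (2)
2. 670.391ms @ 2 + 670.391ms (2)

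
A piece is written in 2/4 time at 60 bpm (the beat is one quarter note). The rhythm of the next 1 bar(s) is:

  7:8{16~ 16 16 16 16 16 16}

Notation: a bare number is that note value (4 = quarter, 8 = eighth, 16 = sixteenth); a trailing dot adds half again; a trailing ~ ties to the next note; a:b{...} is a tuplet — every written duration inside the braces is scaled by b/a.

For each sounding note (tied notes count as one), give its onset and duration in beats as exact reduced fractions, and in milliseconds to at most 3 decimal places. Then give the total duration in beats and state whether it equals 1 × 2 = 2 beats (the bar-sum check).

1) 0.0ms=0b +571.429ms=4/7b
2) 571.429ms=4/7b +285.714ms=2/7b
3) 857.143ms=6/7b +285.714ms=2/7b
4) 1142.857ms=8/7b +285.714ms=2/7b
5) 1428.571ms=10/7b +285.714ms=2/7b
6) 1714.286ms=12/7b +285.714ms=2/7b
Σ=2b of 2 (60bpm 2/4) — PASS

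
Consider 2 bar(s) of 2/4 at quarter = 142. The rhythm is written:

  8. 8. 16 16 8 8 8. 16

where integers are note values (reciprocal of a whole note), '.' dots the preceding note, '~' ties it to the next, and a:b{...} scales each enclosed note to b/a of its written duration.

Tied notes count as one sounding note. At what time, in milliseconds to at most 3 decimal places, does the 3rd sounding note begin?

1. 0.0ms @ 0 + 316.901ms (3/4)
2. 316.901ms @ 3/4 + 316.901ms (3/4)
3. 633.803ms @ 3/2 + 105.634ms (1/4)
4. 739.437ms @ 7/4 + 105.634ms (1/4)
5. 845.07ms @ 2 + 211.268ms (1/2)
6. 1056.338ms @ 5/2 + 211.268ms (1/2)
7. 1267.606ms @ 3 + 316.901ms (3/4)
8. 1584.507ms @ 15/4 + 105.634ms (1/4)

note 3 onset = 3/2b = 633.803ms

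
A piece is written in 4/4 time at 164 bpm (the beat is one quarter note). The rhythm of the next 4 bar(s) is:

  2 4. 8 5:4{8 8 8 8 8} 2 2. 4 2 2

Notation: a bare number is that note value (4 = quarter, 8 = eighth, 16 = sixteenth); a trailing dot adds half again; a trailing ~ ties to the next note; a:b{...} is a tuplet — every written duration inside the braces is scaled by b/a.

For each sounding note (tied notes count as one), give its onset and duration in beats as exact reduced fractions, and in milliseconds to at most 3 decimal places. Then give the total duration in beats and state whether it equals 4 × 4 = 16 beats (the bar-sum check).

1) 0.0ms=0b +731.707ms=2b
2) 731.707ms=2b +548.78ms=3/2b
3) 1280.488ms=7/2b +182.927ms=1/2b
4) 1463.415ms=4b +146.341ms=2/5b
5) 1609.756ms=22/5b +146.341ms=2/5b
6) 1756.098ms=24/5b +146.341ms=2/5b
7) 1902.439ms=26/5b +146.341ms=2/5b
8) 2048.78ms=28/5b +146.341ms=2/5b
9) 2195.122ms=6b +731.707ms=2b
10) 2926.829ms=8b +1097.561ms=3b
11) 4024.39ms=11b +365.854ms=1b
12) 4390.244ms=12b +731.707ms=2b
13) 5121.951ms=14b +731.707ms=2b
Σ=16b of 16 (164bpm 4/4) — PASS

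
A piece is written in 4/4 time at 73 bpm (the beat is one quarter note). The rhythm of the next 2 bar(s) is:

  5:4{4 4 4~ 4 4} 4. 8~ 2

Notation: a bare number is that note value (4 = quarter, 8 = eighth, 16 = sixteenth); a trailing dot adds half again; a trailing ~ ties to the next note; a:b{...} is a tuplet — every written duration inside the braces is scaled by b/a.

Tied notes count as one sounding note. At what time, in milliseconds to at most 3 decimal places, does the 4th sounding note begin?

note 4 onset = 16/5b = 2630.137ms

1. 0.0ms @ 0 + 657.534ms (4/5)
2. 657.534ms @ 4/5 + 657.534ms (4/5)
3. 1315.068ms @ 8/5 + 1315.068ms (8/5)
4. 2630.137ms @ 16/5 + 657.534ms (4/5)
5. 3287.671ms @ 4 + 1232.877ms (3/2)
6. 4520.548ms @ 11/2 + 2054.795ms (5/2)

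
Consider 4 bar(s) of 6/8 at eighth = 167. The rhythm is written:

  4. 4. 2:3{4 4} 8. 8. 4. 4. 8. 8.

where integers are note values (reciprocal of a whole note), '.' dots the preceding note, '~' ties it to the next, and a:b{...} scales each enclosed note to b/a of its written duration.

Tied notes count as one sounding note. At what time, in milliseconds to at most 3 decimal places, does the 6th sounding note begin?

1. 0.0ms @ 0 + 1077.844ms (3)
2. 1077.844ms @ 3 + 1077.844ms (3)
3. 2155.689ms @ 6 + 1077.844ms (3)
4. 3233.533ms @ 9 + 1077.844ms (3)
5. 4311.377ms @ 12 + 538.922ms (3/2)
6. 4850.299ms @ 27/2 + 538.922ms (3/2)
7. 5389.222ms @ 15 + 1077.844ms (3)
8. 6467.066ms @ 18 + 1077.844ms (3)
9. 7544.91ms @ 21 + 538.922ms (3/2)
10. 8083.832ms @ 45/2 + 538.922ms (3/2)

note 6 onset = 27/2b = 4850.299ms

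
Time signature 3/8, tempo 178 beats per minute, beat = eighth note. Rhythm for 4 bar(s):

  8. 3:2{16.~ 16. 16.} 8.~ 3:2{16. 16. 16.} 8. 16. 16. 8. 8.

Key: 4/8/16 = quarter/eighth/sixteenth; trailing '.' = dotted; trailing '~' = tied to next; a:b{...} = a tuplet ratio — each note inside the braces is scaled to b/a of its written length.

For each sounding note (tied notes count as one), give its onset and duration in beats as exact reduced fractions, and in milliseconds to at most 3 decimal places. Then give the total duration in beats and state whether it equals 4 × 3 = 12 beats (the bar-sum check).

1) 0.0ms=0b +505.618ms=3/2b
2) 505.618ms=3/2b +337.079ms=1b
3) 842.697ms=5/2b +168.539ms=1/2b
4) 1011.236ms=3b +674.157ms=2b
5) 1685.393ms=5b +168.539ms=1/2b
6) 1853.933ms=11/2b +168.539ms=1/2b
7) 2022.472ms=6b +505.618ms=3/2b
8) 2528.09ms=15/2b +252.809ms=3/4b
9) 2780.899ms=33/4b +252.809ms=3/4b
10) 3033.708ms=9b +505.618ms=3/2b
11) 3539.326ms=21/2b +505.618ms=3/2b
Σ=12b of 12 (178bpm 3/8) — PASS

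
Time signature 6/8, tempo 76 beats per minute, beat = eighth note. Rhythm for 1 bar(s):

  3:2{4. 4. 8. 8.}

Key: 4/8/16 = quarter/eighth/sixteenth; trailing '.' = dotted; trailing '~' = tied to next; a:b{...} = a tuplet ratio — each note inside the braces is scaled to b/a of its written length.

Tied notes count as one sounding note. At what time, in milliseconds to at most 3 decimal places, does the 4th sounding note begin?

1. 0.0ms @ 0 + 1578.947ms (2)
2. 1578.947ms @ 2 + 1578.947ms (2)
3. 3157.895ms @ 4 + 789.474ms (1)
4. 3947.368ms @ 5 + 789.474ms (1)

note 4 onset = 5b = 3947.368ms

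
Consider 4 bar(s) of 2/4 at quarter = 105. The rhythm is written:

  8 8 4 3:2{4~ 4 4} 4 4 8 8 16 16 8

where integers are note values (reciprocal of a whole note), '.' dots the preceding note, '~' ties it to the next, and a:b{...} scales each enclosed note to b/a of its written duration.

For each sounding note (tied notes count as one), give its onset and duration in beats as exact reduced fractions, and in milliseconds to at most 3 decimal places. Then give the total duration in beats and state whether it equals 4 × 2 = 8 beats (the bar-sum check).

1) 0.0ms=0b +285.714ms=1/2b
2) 285.714ms=1/2b +285.714ms=1/2b
3) 571.429ms=1b +571.429ms=1b
4) 1142.857ms=2b +761.905ms=4/3b
5) 1904.762ms=10/3b +380.952ms=2/3b
6) 2285.714ms=4b +571.429ms=1b
7) 2857.143ms=5b +571.429ms=1b
8) 3428.571ms=6b +285.714ms=1/2b
9) 3714.286ms=13/2b +285.714ms=1/2b
10) 4000.0ms=7b +142.857ms=1/4b
11) 4142.857ms=29/4b +142.857ms=1/4b
12) 4285.714ms=15/2b +285.714ms=1/2b
Σ=8b of 8 (105bpm 2/4) — PASS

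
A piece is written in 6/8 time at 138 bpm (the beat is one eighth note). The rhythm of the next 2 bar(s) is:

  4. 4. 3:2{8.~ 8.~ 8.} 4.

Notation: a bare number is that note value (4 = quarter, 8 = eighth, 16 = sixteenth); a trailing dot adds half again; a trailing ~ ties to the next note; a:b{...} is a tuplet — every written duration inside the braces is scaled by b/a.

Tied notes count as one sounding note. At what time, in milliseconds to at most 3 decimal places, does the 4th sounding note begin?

1. 0.0ms @ 0 + 1304.348ms (3)
2. 1304.348ms @ 3 + 1304.348ms (3)
3. 2608.696ms @ 6 + 1304.348ms (3)
4. 3913.043ms @ 9 + 1304.348ms (3)

note 4 onset = 9b = 3913.043ms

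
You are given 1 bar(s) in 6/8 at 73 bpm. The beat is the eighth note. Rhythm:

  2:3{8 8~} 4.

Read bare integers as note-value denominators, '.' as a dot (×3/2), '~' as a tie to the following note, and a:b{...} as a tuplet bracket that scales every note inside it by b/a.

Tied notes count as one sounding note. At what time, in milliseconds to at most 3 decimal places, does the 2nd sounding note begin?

1. 0.0ms @ 0 + 1232.877ms (3/2)
2. 1232.877ms @ 3/2 + 3698.63ms (9/2)

note 2 onset = 3/2b = 1232.877ms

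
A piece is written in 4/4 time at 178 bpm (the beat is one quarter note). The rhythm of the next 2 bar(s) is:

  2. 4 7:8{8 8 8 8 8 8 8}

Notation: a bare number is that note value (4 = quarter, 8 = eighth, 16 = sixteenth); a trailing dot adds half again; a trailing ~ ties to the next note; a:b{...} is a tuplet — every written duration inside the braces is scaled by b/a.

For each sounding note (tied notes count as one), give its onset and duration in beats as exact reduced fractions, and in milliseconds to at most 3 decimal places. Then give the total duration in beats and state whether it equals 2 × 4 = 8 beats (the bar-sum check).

1) 0.0ms=0b +1011.236ms=3b
2) 1011.236ms=3b +337.079ms=1b
3) 1348.315ms=4b +192.616ms=4/7b
4) 1540.931ms=32/7b +192.616ms=4/7b
5) 1733.547ms=36/7b +192.616ms=4/7b
6) 1926.164ms=40/7b +192.616ms=4/7b
7) 2118.78ms=44/7b +192.616ms=4/7b
8) 2311.396ms=48/7b +192.616ms=4/7b
9) 2504.013ms=52/7b +192.616ms=4/7b
Σ=8b of 8 (178bpm 4/4) — PASS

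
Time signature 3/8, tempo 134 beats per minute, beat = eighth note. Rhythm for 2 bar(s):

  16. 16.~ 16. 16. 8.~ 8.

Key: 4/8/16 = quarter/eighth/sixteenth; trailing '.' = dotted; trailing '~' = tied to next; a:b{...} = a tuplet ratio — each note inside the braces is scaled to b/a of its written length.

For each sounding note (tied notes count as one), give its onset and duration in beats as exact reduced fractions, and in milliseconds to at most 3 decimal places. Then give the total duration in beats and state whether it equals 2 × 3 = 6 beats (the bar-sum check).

1) 0.0ms=0b +335.821ms=3/4b
2) 335.821ms=3/4b +671.642ms=3/2b
3) 1007.463ms=9/4b +335.821ms=3/4b
4) 1343.284ms=3b +1343.284ms=3b
Σ=6b of 6 (134bpm 3/8) — PASS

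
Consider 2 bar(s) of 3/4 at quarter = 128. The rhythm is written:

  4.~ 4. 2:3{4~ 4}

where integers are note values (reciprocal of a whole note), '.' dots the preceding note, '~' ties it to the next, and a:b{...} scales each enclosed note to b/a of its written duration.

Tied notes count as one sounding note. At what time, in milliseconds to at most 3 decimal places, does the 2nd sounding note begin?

note 2 onset = 3b = 1406.25ms

1. 0.0ms @ 0 + 1406.25ms (3)
2. 1406.25ms @ 3 + 1406.25ms (3)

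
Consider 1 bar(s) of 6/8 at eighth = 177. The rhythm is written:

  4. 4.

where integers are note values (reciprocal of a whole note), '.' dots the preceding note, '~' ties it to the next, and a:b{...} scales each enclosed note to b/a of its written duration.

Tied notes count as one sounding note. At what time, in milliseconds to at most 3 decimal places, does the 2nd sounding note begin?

1. 0.0ms @ 0 + 1016.949ms (3)
2. 1016.949ms @ 3 + 1016.949ms (3)

note 2 onset = 3b = 1016.949ms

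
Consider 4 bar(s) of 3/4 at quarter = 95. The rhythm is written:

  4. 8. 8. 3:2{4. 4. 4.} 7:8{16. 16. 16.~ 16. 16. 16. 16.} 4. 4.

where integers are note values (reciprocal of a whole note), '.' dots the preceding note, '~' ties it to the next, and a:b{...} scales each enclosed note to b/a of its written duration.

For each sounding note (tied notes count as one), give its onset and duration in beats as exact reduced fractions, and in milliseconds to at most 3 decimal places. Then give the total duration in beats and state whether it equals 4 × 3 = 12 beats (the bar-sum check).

1) 0.0ms=0b +947.368ms=3/2b
2) 947.368ms=3/2b +473.684ms=3/4b
3) 1421.053ms=9/4b +473.684ms=3/4b
4) 1894.737ms=3b +631.579ms=1b
5) 2526.316ms=4b +631.579ms=1b
6) 3157.895ms=5b +631.579ms=1b
7) 3789.474ms=6b +270.677ms=3/7b
8) 4060.15ms=45/7b +270.677ms=3/7b
9) 4330.827ms=48/7b +541.353ms=6/7b
10) 4872.18ms=54/7b +270.677ms=3/7b
11) 5142.857ms=57/7b +270.677ms=3/7b
12) 5413.534ms=60/7b +270.677ms=3/7b
13) 5684.211ms=9b +947.368ms=3/2b
14) 6631.579ms=21/2b +947.368ms=3/2b
Σ=12b of 12 (95bpm 3/4) — PASS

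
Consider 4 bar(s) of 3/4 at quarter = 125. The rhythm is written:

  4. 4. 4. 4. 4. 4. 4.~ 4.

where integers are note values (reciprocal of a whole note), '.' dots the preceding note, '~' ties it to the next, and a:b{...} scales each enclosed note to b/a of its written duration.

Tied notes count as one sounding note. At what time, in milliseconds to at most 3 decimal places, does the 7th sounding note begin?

1. 0.0ms @ 0 + 720.0ms (3/2)
2. 720.0ms @ 3/2 + 720.0ms (3/2)
3. 1440.0ms @ 3 + 720.0ms (3/2)
4. 2160.0ms @ 9/2 + 720.0ms (3/2)
5. 2880.0ms @ 6 + 720.0ms (3/2)
6. 3600.0ms @ 15/2 + 720.0ms (3/2)
7. 4320.0ms @ 9 + 1440.0ms (3)

note 7 onset = 9b = 4320.0ms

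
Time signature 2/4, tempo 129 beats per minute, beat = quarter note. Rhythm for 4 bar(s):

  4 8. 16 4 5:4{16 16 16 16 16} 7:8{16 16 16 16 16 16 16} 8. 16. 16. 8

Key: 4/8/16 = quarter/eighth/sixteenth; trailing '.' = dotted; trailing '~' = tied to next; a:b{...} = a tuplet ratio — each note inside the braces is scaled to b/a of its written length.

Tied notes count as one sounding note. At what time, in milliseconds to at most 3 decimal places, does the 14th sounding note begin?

1. 0.0ms @ 0 + 465.116ms (1)
2. 465.116ms @ 1 + 348.837ms (3/4)
3. 813.953ms @ 7/4 + 116.279ms (1/4)
4. 930.233ms @ 2 + 465.116ms (1)
5. 1395.349ms @ 3 + 93.023ms (1/5)
6. 1488.372ms @ 16/5 + 93.023ms (1/5)
7. 1581.395ms @ 17/5 + 93.023ms (1/5)
8. 1674.419ms @ 18/5 + 93.023ms (1/5)
9. 1767.442ms @ 19/5 + 93.023ms (1/5)
10. 1860.465ms @ 4 + 132.89ms (2/7)
11. 1993.355ms @ 30/7 + 132.89ms (2/7)
12. 2126.246ms @ 32/7 + 132.89ms (2/7)
13. 2259.136ms @ 34/7 + 132.89ms (2/7)
14. 2392.027ms @ 36/7 + 132.89ms (2/7)
15. 2524.917ms @ 38/7 + 132.89ms (2/7)
16. 2657.807ms @ 40/7 + 132.89ms (2/7)
17. 2790.698ms @ 6 + 348.837ms (3/4)
18. 3139.535ms @ 27/4 + 174.419ms (3/8)
19. 3313.953ms @ 57/8 + 174.419ms (3/8)
20. 3488.372ms @ 15/2 + 232.558ms (1/2)

note 14 onset = 36/7b = 2392.027ms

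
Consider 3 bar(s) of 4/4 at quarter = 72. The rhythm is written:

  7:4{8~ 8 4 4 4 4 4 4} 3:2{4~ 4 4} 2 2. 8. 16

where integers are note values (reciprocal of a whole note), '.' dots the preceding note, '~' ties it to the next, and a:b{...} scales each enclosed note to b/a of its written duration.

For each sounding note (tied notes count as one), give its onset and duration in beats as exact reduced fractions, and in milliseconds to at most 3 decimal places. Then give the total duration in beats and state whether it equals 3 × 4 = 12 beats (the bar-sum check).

1) 0.0ms=0b +476.19ms=4/7b
2) 476.19ms=4/7b +476.19ms=4/7b
3) 952.381ms=8/7b +476.19ms=4/7b
4) 1428.571ms=12/7b +476.19ms=4/7b
5) 1904.762ms=16/7b +476.19ms=4/7b
6) 2380.952ms=20/7b +476.19ms=4/7b
7) 2857.143ms=24/7b +476.19ms=4/7b
8) 3333.333ms=4b +1111.111ms=4/3b
9) 4444.444ms=16/3b +555.556ms=2/3b
10) 5000.0ms=6b +1666.667ms=2b
11) 6666.667ms=8b +2500.0ms=3b
12) 9166.667ms=11b +625.0ms=3/4b
13) 9791.667ms=47/4b +208.333ms=1/4b
Σ=12b of 12 (72bpm 4/4) — PASS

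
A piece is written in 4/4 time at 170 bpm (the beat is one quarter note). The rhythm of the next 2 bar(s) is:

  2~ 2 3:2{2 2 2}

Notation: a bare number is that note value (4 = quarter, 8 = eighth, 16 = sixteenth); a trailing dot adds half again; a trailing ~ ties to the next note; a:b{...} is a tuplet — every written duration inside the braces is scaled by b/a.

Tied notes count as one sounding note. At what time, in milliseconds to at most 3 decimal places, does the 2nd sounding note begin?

1. 0.0ms @ 0 + 1411.765ms (4)
2. 1411.765ms @ 4 + 470.588ms (4/3)
3. 1882.353ms @ 16/3 + 470.588ms (4/3)
4. 2352.941ms @ 20/3 + 470.588ms (4/3)

note 2 onset = 4b = 1411.765ms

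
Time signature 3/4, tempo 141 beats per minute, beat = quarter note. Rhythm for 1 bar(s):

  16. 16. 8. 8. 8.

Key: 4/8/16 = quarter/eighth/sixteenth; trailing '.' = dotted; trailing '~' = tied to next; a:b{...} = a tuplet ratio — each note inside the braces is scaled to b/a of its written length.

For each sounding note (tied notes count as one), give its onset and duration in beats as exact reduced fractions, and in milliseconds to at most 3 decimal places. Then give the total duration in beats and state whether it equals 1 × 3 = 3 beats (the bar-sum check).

1) 0.0ms=0b +159.574ms=3/8b
2) 159.574ms=3/8b +159.574ms=3/8b
3) 319.149ms=3/4b +319.149ms=3/4b
4) 638.298ms=3/2b +319.149ms=3/4b
5) 957.447ms=9/4b +319.149ms=3/4b
Σ=3b of 3 (141bpm 3/4) — PASS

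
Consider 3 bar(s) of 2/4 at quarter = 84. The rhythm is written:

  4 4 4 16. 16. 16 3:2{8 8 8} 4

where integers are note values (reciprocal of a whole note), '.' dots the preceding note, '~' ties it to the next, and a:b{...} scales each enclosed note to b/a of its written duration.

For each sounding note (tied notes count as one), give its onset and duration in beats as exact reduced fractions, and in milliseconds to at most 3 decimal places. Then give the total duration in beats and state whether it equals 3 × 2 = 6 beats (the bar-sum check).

1) 0.0ms=0b +714.286ms=1b
2) 714.286ms=1b +714.286ms=1b
3) 1428.571ms=2b +714.286ms=1b
4) 2142.857ms=3b +267.857ms=3/8b
5) 2410.714ms=27/8b +267.857ms=3/8b
6) 2678.571ms=15/4b +178.571ms=1/4b
7) 2857.143ms=4b +238.095ms=1/3b
8) 3095.238ms=13/3b +238.095ms=1/3b
9) 3333.333ms=14/3b +238.095ms=1/3b
10) 3571.429ms=5b +714.286ms=1b
Σ=6b of 6 (84bpm 2/4) — PASS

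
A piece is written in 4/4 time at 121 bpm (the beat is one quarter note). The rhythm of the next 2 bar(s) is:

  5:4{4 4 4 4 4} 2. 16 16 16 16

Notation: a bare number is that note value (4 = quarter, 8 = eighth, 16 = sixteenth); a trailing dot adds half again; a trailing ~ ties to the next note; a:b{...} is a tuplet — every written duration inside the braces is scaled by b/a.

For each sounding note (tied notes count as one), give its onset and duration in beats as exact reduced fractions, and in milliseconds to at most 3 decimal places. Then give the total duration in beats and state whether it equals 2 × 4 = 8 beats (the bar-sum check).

1) 0.0ms=0b +396.694ms=4/5b
2) 396.694ms=4/5b +396.694ms=4/5b
3) 793.388ms=8/5b +396.694ms=4/5b
4) 1190.083ms=12/5b +396.694ms=4/5b
5) 1586.777ms=16/5b +396.694ms=4/5b
6) 1983.471ms=4b +1487.603ms=3b
7) 3471.074ms=7b +123.967ms=1/4b
8) 3595.041ms=29/4b +123.967ms=1/4b
9) 3719.008ms=15/2b +123.967ms=1/4b
10) 3842.975ms=31/4b +123.967ms=1/4b
Σ=8b of 8 (121bpm 4/4) — PASS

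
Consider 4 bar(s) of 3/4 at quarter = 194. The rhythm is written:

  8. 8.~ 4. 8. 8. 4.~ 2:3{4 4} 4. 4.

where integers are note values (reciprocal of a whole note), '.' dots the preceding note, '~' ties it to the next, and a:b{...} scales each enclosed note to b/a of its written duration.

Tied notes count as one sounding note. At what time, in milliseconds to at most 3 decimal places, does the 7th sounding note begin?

1. 0.0ms @ 0 + 231.959ms (3/4)
2. 231.959ms @ 3/4 + 695.876ms (9/4)
3. 927.835ms @ 3 + 231.959ms (3/4)
4. 1159.794ms @ 15/4 + 231.959ms (3/4)
5. 1391.753ms @ 9/2 + 927.835ms (3)
6. 2319.588ms @ 15/2 + 463.918ms (3/2)
7. 2783.505ms @ 9 + 463.918ms (3/2)
8. 3247.423ms @ 21/2 + 463.918ms (3/2)

note 7 onset = 9b = 2783.505ms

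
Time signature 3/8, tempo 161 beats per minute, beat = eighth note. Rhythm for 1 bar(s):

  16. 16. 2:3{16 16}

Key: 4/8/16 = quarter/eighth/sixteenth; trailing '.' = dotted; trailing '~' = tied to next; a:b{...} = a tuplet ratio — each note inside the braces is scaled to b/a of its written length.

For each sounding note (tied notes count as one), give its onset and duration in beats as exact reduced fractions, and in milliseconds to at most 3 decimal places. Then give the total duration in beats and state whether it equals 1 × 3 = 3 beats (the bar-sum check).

1) 0.0ms=0b +279.503ms=3/4b
2) 279.503ms=3/4b +279.503ms=3/4b
3) 559.006ms=3/2b +279.503ms=3/4b
4) 838.509ms=9/4b +279.503ms=3/4b
Σ=3b of 3 (161bpm 3/8) — PASS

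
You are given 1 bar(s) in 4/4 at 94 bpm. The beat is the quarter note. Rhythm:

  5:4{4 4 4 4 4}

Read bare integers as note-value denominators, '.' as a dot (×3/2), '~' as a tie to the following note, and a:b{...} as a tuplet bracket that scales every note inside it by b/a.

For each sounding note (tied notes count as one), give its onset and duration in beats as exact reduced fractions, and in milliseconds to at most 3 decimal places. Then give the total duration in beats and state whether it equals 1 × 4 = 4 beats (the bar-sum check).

1) 0.0ms=0b +510.638ms=4/5b
2) 510.638ms=4/5b +510.638ms=4/5b
3) 1021.277ms=8/5b +510.638ms=4/5b
4) 1531.915ms=12/5b +510.638ms=4/5b
5) 2042.553ms=16/5b +510.638ms=4/5b
Σ=4b of 4 (94bpm 4/4) — PASS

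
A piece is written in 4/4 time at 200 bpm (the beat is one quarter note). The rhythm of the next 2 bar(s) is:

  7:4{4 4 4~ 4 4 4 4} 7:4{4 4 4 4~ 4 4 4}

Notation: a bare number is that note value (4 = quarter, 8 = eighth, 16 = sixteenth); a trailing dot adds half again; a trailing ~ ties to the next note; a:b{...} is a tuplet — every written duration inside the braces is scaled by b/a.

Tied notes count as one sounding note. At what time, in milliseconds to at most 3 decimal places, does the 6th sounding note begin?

note 6 onset = 24/7b = 1028.571ms

1. 0.0ms @ 0 + 171.429ms (4/7)
2. 171.429ms @ 4/7 + 171.429ms (4/7)
3. 342.857ms @ 8/7 + 342.857ms (8/7)
4. 685.714ms @ 16/7 + 171.429ms (4/7)
5. 857.143ms @ 20/7 + 171.429ms (4/7)
6. 1028.571ms @ 24/7 + 171.429ms (4/7)
7. 1200.0ms @ 4 + 171.429ms (4/7)
8. 1371.429ms @ 32/7 + 171.429ms (4/7)
9. 1542.857ms @ 36/7 + 171.429ms (4/7)
10. 1714.286ms @ 40/7 + 342.857ms (8/7)
11. 2057.143ms @ 48/7 + 171.429ms (4/7)
12. 2228.571ms @ 52/7 + 171.429ms (4/7)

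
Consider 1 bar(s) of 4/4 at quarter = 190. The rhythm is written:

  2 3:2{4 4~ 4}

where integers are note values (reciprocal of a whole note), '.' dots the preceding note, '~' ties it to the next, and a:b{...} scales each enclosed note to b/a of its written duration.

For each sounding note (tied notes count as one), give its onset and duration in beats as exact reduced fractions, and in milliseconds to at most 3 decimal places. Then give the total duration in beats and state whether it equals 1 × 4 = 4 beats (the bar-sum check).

1) 0.0ms=0b +631.579ms=2b
2) 631.579ms=2b +210.526ms=2/3b
3) 842.105ms=8/3b +421.053ms=4/3b
Σ=4b of 4 (190bpm 4/4) — PASS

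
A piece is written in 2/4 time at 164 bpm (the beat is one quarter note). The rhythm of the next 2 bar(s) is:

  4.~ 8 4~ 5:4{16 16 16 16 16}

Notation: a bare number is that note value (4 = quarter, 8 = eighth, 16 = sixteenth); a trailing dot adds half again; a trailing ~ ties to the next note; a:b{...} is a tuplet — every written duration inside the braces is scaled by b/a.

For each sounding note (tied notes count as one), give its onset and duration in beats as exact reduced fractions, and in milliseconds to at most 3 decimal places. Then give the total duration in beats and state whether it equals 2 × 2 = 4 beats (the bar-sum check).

1) 0.0ms=0b +731.707ms=2b
2) 731.707ms=2b +439.024ms=6/5b
3) 1170.732ms=16/5b +73.171ms=1/5b
4) 1243.902ms=17/5b +73.171ms=1/5b
5) 1317.073ms=18/5b +73.171ms=1/5b
6) 1390.244ms=19/5b +73.171ms=1/5b
Σ=4b of 4 (164bpm 2/4) — PASS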